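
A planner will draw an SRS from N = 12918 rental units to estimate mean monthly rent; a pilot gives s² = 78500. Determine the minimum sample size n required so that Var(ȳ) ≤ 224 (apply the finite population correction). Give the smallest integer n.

342

Without fpc, n₀ = s²/D = 78500/224 = 350.4464.
With fpc, (1 − n/N)·s²/n ≤ D requires n ≥ n₀/(1 + n₀/N) = 350.4464/(1 + 350.4464/12918) = 341.1904.
Rounding up, n = 342.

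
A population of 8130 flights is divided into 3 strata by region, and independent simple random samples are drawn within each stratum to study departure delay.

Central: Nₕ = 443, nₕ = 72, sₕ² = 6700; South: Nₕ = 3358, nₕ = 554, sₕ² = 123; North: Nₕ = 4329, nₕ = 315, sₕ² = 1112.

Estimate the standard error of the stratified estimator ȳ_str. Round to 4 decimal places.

Var(ȳ_str) = Σₕ Wₕ²(1 − fₕ)sₕ²/nₕ with Wₕ = Nₕ/N, N = 8130.
Central: Wₕ = 0.05448954; term = 0.05448954²·(1 − 0.16252822)·6700/72 = 0.23138694.
South: Wₕ = 0.41303813; term = 0.41303813²·(1 − 0.16497915)·123/554 = 0.031628089.
North: Wₕ = 0.53247232; term = 0.53247232²·(1 − 0.07276507)·1112/315 = 0.92806436.
Sum = 1.1910794.
SE = √(1.1910794) = 1.0914.

1.0914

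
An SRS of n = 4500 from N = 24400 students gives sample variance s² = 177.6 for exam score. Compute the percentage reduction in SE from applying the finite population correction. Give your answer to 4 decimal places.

9.6909

f = n/N = 4500/24400 = 0.18442623.
SE_no-fpc = √(s²/n) = 0.19866219; SE_fpc = √((1−f)s²/n) = 0.17941008.
Ratio = √(1−f) = 0.90309123. Reduction = 100·(1 − 0.90309123) = 9.6909%.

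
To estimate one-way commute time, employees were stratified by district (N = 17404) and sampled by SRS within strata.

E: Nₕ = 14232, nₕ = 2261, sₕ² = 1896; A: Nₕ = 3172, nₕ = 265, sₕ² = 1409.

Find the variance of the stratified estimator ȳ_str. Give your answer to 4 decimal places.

Var(ȳ_str) = Σₕ Wₕ²(1 − fₕ)sₕ²/nₕ with Wₕ = Nₕ/N, N = 17404.
E: Wₕ = 0.81774305; term = 0.81774305²·(1 − 0.15886734)·1896/2261 = 0.47166754.
A: Wₕ = 0.18225695; term = 0.18225695²·(1 − 0.08354351)·1409/265 = 0.1618621.
Sum = 0.63352964.

0.6335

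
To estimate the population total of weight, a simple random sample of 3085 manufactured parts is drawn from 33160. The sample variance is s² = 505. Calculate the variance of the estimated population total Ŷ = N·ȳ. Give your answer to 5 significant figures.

1.6325 × 10^8

Var(Ŷ) = N²·Var(ȳ) = N²·(1 − n/N)·s²/n.
f = 3085/33160 = 0.09303378; Var(ȳ) = 0.90696622·505/3085 = 0.14846611.
Var(Ŷ) = 33160² · 0.14846611 = 1.632512 × 10^8.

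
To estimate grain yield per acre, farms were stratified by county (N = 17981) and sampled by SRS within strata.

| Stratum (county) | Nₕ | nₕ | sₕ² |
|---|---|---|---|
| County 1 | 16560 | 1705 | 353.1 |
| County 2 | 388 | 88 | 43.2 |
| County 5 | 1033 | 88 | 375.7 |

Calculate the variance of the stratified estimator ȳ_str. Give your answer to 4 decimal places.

Var(ȳ_str) = Σₕ Wₕ²(1 − fₕ)sₕ²/nₕ with Wₕ = Nₕ/N, N = 17981.
County 1: Wₕ = 0.92097214; term = 0.92097214²·(1 − 0.10295894)·353.1/1705 = 0.15757185.
County 2: Wₕ = 0.02157833; term = 0.02157833²·(1 − 0.22680412)·43.2/88 = 1.7673655 × 10^-4.
County 5: Wₕ = 0.05744953; term = 0.05744953²·(1 − 0.08518877)·375.7/88 = 0.012890298.
Sum = 0.17063888.

0.1706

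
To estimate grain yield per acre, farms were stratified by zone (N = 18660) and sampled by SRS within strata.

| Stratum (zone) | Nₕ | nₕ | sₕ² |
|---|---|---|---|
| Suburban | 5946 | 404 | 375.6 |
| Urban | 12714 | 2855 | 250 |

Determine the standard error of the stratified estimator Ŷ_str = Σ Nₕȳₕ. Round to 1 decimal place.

6450.8

Var(Ŷ_str) = Σₕ Nₕ²(1 − fₕ)sₕ²/nₕ.
Suburban: 5946²·(1 − 404/5946)·375.6/404 = 3.0636253 × 10^7.
Urban: 12714²·(1 − 2855/12714)·250/2855 = 1.0976123 × 10^7.
Sum = 4.1612376 × 10^7.
SE = √(4.1612376 × 10^7) = 6450.8.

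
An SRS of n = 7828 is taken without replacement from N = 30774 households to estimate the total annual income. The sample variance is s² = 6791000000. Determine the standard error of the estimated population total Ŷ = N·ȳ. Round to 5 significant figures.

2.4751 × 10^7

Var(Ŷ) = N²·Var(ȳ) = N²·(1 − n/N)·s²/n.
f = 7828/30774 = 0.25437057; Var(ȳ) = 0.74562943·6791000000/7828 = 646853.53.
Var(Ŷ) = 30774² · 646853.53 = 6.1259557 × 10^14.
SE(Ŷ) = √(6.1259557 × 10^14) = 2.4751 × 10^7.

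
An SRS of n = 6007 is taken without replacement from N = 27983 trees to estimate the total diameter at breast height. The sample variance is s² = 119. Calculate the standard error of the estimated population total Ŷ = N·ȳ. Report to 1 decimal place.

Var(Ŷ) = N²·Var(ȳ) = N²·(1 − n/N)·s²/n.
f = 6007/27983 = 0.21466605; Var(ȳ) = 0.78533395·119/6007 = 0.015557639.
Var(Ŷ) = 27983² · 0.015557639 = 1.2182383 × 10^7.
SE(Ŷ) = √(1.2182383 × 10^7) = 3490.3.

3490.3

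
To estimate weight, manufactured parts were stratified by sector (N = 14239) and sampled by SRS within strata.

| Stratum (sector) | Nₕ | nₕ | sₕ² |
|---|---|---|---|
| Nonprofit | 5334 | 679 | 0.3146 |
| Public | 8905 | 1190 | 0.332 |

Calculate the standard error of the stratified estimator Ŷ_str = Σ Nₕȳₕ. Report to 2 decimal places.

Var(Ŷ_str) = Σₕ Nₕ²(1 − fₕ)sₕ²/nₕ.
Nonprofit: 5334²·(1 − 679/5334)·0.3146/679 = 11504.338.
Public: 8905²·(1 − 1190/8905)·0.332/1190 = 19167.302.
Sum = 30671.64.
SE = √(30671.64) = 175.13.

175.13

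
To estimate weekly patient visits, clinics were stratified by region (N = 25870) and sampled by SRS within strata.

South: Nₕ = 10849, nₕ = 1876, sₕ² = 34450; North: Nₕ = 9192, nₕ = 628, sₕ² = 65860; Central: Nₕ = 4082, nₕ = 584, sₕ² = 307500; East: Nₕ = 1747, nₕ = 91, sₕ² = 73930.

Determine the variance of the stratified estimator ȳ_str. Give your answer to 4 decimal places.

Var(ȳ_str) = Σₕ Wₕ²(1 − fₕ)sₕ²/nₕ with Wₕ = Nₕ/N, N = 25870.
South: Wₕ = 0.41936606; term = 0.41936606²·(1 − 0.17291916)·34450/1876 = 2.6711047.
North: Wₕ = 0.35531504; term = 0.35531504²·(1 − 0.06832028)·65860/628 = 12.335476.
Central: Wₕ = 0.15778894; term = 0.15778894²·(1 − 0.14306712)·307500/584 = 11.233943.
East: Wₕ = 0.06752996; term = 0.06752996²·(1 − 0.05208930)·73930/91 = 3.5118802.
Sum = 29.752404.

29.7524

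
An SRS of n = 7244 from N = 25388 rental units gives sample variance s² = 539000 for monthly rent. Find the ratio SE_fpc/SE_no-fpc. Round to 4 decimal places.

f = n/N = 7244/25388 = 0.28533165.
SE_no-fpc = √(s²/n) = 8.6259148; SE_fpc = √((1−f)s²/n) = 7.2921809.
Ratio = √(1−f) = 0.84538059.

0.8454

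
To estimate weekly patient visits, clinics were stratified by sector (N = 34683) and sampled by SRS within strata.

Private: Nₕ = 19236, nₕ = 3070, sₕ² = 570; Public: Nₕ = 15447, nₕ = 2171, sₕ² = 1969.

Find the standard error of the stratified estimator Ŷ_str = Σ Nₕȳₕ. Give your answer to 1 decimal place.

15611.9

Var(Ŷ_str) = Σₕ Nₕ²(1 − fₕ)sₕ²/nₕ.
Private: 19236²·(1 − 3070/19236)·570/3070 = 5.7736948 × 10^7.
Public: 15447²·(1 − 2171/15447)·1969/2171 = 1.8599329 × 10^8.
Sum = 2.4373024 × 10^8.
SE = √(2.4373024 × 10^8) = 15611.9.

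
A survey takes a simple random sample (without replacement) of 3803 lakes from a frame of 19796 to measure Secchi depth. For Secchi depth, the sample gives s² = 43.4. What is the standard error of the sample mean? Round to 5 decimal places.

Under SRS without replacement, Var(ȳ) = (1 − f)·s²/n with f = n/N = 3803/19796 = 0.19210952.
Var(ȳ) = (1 − 0.19210952)·43.4/3803 = 0.80789048·0.011412043 = 0.009219681.
SE(ȳ) = √(0.009219681) = 0.09602.

0.09602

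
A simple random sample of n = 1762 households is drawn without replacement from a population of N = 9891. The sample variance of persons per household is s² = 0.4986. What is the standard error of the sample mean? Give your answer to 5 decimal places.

Under SRS without replacement, Var(ȳ) = (1 − f)·s²/n with f = n/N = 1762/9891 = 0.17814175.
Var(ȳ) = (1 − 0.17814175)·0.4986/1762 = 0.82185825·2.8297389 × 10^-4 = 2.3256443 × 10^-4.
SE(ȳ) = √(2.3256443 × 10^-4) = 0.01525.

0.01525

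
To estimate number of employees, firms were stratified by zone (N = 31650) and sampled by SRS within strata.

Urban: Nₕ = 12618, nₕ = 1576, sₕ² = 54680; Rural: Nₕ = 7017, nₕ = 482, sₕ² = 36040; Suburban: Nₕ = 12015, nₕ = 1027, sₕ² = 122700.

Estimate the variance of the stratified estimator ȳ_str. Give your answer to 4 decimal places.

Var(ȳ_str) = Σₕ Wₕ²(1 − fₕ)sₕ²/nₕ with Wₕ = Nₕ/N, N = 31650.
Urban: Wₕ = 0.39867299; term = 0.39867299²·(1 − 0.12490094)·54680/1576 = 4.8257312.
Rural: Wₕ = 0.22170616; term = 0.22170616²·(1 − 0.06869032)·36040/482 = 3.4228462.
Suburban: Wₕ = 0.37962085; term = 0.37962085²·(1 − 0.08547649)·122700/1027 = 15.745959.
Sum = 23.994536.

23.9945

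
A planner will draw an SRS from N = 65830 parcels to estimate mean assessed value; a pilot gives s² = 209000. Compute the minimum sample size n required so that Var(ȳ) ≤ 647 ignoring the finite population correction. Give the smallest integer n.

324

Without fpc, n₀ = s²/D = 209000/647 = 323.0294.
Rounding up, n = 324.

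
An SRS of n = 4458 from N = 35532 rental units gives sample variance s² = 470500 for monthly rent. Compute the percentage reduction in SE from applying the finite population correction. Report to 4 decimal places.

6.4834

f = n/N = 4458/35532 = 0.12546437.
SE_no-fpc = √(s²/n) = 10.273296; SE_fpc = √((1−f)s²/n) = 9.6072377.
Ratio = √(1−f) = 0.93516610. Reduction = 100·(1 − 0.93516610) = 6.4834%.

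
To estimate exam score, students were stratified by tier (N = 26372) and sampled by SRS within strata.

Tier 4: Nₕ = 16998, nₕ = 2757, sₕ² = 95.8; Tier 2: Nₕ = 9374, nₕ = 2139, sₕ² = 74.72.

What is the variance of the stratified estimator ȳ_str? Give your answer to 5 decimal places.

Var(ȳ_str) = Σₕ Wₕ²(1 − fₕ)sₕ²/nₕ with Wₕ = Nₕ/N, N = 26372.
Tier 4: Wₕ = 0.64454725; term = 0.64454725²·(1 − 0.16219555)·95.8/2757 = 0.012094305.
Tier 2: Wₕ = 0.35545275; term = 0.35545275²·(1 − 0.22818434)·74.72/2139 = 0.0034064611.
Sum = 0.015500766.

0.01550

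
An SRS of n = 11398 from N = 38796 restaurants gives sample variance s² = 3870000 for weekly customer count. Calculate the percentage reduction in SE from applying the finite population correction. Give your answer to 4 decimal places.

f = n/N = 11398/38796 = 0.29379317.
SE_no-fpc = √(s²/n) = 18.426428; SE_fpc = √((1−f)s²/n) = 15.484854.
Ratio = √(1−f) = 0.84036113. Reduction = 100·(1 − 0.84036113) = 15.9639%.

15.9639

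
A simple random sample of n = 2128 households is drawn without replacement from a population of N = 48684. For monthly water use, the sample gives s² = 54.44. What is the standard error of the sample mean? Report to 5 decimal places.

Under SRS without replacement, Var(ȳ) = (1 − f)·s²/n with f = n/N = 2128/48684 = 0.04371046.
Var(ȳ) = (1 − 0.04371046)·54.44/2128 = 0.95628954·0.025582707 = 0.024464475.
SE(ȳ) = √(0.024464475) = 0.15641.

0.15641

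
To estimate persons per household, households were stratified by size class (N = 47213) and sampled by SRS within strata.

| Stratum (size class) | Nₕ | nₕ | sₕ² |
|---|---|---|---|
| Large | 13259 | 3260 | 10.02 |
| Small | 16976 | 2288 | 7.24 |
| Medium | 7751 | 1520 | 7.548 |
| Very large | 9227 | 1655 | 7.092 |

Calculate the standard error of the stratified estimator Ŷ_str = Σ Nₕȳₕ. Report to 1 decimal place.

1317.5

Var(Ŷ_str) = Σₕ Nₕ²(1 − fₕ)sₕ²/nₕ.
Large: 13259²·(1 − 3260/13259)·10.02/3260 = 407490.47.
Small: 16976²·(1 − 2288/16976)·7.24/2288 = 789006.49.
Medium: 7751²·(1 − 1520/7751)·7.548/1520 = 239830.16.
Very large: 9227²·(1 − 1655/9227)·7.092/1655 = 299393.15.
Sum = 1.7357203 × 10^6.
SE = √(1.7357203 × 10^6) = 1317.5.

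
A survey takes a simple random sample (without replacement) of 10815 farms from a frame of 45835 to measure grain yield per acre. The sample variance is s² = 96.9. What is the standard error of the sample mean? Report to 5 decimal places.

0.08274

Under SRS without replacement, Var(ȳ) = (1 − f)·s²/n with f = n/N = 10815/45835 = 0.23595506.
Var(ȳ) = (1 − 0.23595506)·96.9/10815 = 0.76404494·0.0089597781 = 0.0068456731.
SE(ȳ) = √(0.0068456731) = 0.08274.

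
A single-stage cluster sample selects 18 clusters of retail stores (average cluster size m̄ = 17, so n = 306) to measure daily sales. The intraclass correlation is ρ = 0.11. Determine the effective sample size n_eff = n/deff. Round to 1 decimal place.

deff = 1 + (17 − 1)·0.11 = 1 + 1.76 = 2.76.
n_eff = 306 / 2.76 = 110.9.

110.9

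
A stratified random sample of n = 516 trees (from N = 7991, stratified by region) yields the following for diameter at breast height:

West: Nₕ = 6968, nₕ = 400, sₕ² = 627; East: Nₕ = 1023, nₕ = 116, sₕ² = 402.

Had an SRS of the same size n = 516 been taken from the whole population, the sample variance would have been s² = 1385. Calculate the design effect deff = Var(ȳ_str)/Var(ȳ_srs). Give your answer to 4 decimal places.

0.4675

Var(ȳ_str) = Σ Wₕ²(1−fₕ)sₕ²/nₕ with Wₕ = Nₕ/7991:
  West: (6968/7991)²·(1−400/6968)·627/400 = 1.1234314
  East: (1023/7991)²·(1−116/1023)·402/116 = 0.05035571
  → Var(ȳ_str) = 1.1737871.
Var(ȳ_srs) = (1 − 516/7991)·1385/516 = 2.5107885.
deff = 1.1737871 / 2.5107885 = 0.4675.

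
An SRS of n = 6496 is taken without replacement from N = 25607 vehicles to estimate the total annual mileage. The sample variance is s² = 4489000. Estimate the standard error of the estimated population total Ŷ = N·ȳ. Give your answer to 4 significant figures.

Var(Ŷ) = N²·Var(ȳ) = N²·(1 − n/N)·s²/n.
f = 6496/25607 = 0.25368063; Var(ȳ) = 0.74631937·4489000/6496 = 515.73701.
Var(Ŷ) = 25607² · 515.73701 = 3.3817827 × 10^11.
SE(Ŷ) = √(3.3817827 × 10^11) = 581500.

581500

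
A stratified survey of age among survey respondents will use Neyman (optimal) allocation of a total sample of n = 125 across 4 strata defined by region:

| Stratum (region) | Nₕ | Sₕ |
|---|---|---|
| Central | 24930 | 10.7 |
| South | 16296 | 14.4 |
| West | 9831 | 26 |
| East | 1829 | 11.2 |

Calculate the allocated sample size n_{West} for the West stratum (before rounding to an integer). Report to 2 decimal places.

41.09

Neyman allocation: nₕ = n·NₕSₕ / Σⱼ NⱼSⱼ.
Σ NⱼSⱼ = 24930·10.7 + 16296·14.4 + 9831·26 + 1829·11.2 = 777504.2.
n_{West} = 125·9831·26 / 777504.2 = 41.09.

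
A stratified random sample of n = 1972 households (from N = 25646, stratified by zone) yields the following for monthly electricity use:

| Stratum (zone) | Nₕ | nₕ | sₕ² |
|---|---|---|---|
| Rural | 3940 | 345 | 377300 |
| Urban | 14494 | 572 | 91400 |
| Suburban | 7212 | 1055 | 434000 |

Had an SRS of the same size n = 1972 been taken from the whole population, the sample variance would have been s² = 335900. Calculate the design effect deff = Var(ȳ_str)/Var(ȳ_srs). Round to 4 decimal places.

0.6382

Var(ȳ_str) = Σ Wₕ²(1−fₕ)sₕ²/nₕ with Wₕ = Nₕ/25646:
  Rural: (3940/25646)²·(1−345/3940)·377300/345 = 23.55177
  Urban: (14494/25646)²·(1−572/14494)·91400/572 = 49.023101
  Suburban: (7212/25646)²·(1−1055/7212)·434000/1055 = 27.773005
  → Var(ȳ_str) = 100.34788.
Var(ȳ_srs) = (1 − 1972/25646)·335900/1972 = 157.23713.
deff = 100.34788 / 157.23713 = 0.6382.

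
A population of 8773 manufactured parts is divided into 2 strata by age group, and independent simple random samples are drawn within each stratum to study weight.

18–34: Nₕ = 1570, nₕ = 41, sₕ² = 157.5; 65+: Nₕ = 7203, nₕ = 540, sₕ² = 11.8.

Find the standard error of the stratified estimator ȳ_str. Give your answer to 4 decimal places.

Var(ȳ_str) = Σₕ Wₕ²(1 − fₕ)sₕ²/nₕ with Wₕ = Nₕ/N, N = 8773.
18–34: Wₕ = 0.17895817; term = 0.17895817²·(1 − 0.02611465)·157.5/41 = 0.119814.
65+: Wₕ = 0.82104183; term = 0.82104183²·(1 − 0.07496876)·11.8/540 = 0.013626214.
Sum = 0.13344021.
SE = √(0.13344021) = 0.3653.

0.3653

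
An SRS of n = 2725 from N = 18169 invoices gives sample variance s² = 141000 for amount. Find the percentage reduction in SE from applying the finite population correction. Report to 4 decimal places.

7.8035

f = n/N = 2725/18169 = 0.14998074.
SE_no-fpc = √(s²/n) = 7.193269; SE_fpc = √((1−f)s²/n) = 6.6319415.
Ratio = √(1−f) = 0.92196489. Reduction = 100·(1 − 0.92196489) = 7.8035%.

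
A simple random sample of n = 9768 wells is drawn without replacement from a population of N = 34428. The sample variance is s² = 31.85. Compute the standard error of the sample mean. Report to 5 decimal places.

Under SRS without replacement, Var(ȳ) = (1 − f)·s²/n with f = n/N = 9768/34428 = 0.28372255.
Var(ȳ) = (1 − 0.28372255)·31.85/9768 = 0.71627745·0.003260647 = 0.0023355279.
SE(ȳ) = √(0.0023355279) = 0.04833.

0.04833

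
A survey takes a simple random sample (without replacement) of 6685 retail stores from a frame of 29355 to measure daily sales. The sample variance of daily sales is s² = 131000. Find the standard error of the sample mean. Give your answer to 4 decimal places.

3.8902

Under SRS without replacement, Var(ȳ) = (1 − f)·s²/n with f = n/N = 6685/29355 = 0.22772952.
Var(ȳ) = (1 − 0.22772952)·131000/6685 = 0.77227048·19.596111 = 15.133498.
SE(ȳ) = √(15.133498) = 3.8902.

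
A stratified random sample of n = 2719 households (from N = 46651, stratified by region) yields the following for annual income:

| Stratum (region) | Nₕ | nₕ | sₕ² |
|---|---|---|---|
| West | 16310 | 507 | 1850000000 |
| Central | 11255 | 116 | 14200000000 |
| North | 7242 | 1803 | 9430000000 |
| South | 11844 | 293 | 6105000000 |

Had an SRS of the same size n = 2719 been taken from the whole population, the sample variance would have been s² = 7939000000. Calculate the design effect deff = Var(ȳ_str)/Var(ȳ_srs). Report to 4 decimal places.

3.2326

Var(ȳ_str) = Σ Wₕ²(1−fₕ)sₕ²/nₕ with Wₕ = Nₕ/46651:
  West: (16310/46651)²·(1−507/16310)·1850000000/507 = 432150.83
  Central: (11255/46651)²·(1−116/11255)·14200000000/116 = 7.0518025 × 10^6
  North: (7242/46651)²·(1−1803/7242)·9430000000/1803 = 94661.118
  South: (11844/46651)²·(1−293/11844)·6105000000/293 = 1.3098275 × 10^6
  → Var(ȳ_str) = 8.8884419 × 10^6.
Var(ȳ_srs) = (1 − 2719/46651)·7939000000/2719 = 2.7496449 × 10^6.
deff = (8.8884419 × 10^6) / (2.7496449 × 10^6) = 3.2326.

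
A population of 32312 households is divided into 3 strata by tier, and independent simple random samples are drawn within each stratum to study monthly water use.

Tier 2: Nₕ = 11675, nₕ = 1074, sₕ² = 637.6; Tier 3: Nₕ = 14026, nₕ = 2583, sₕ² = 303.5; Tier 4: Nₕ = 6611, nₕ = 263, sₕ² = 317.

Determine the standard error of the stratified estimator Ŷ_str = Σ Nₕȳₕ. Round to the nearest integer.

11955

Var(Ŷ_str) = Σₕ Nₕ²(1 − fₕ)sₕ²/nₕ.
Tier 2: 11675²·(1 − 1074/11675)·637.6/1074 = 7.347638 × 10^7.
Tier 3: 14026²·(1 − 2583/14026)·303.5/2583 = 1.8858538 × 10^7.
Tier 4: 6611²·(1 − 263/6611)·317/263 = 5.058335 × 10^7.
Sum = 1.4291827 × 10^8.
SE = √(1.4291827 × 10^8) = 11955.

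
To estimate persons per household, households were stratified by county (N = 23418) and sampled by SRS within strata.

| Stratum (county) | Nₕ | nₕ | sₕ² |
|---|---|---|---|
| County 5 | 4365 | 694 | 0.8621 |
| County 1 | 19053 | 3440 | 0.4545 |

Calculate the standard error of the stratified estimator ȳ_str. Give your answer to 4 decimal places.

0.0104

Var(ȳ_str) = Σₕ Wₕ²(1 − fₕ)sₕ²/nₕ with Wₕ = Nₕ/N, N = 23418.
County 5: Wₕ = 0.18639508; term = 0.18639508²·(1 − 0.15899198)·0.8621/694 = 3.6296705 × 10^-5.
County 1: Wₕ = 0.81360492; term = 0.81360492²·(1 − 0.18054899)·0.4545/3440 = 7.1668047 × 10^-5.
Sum = 1.0796475 × 10^-4.
SE = √(1.0796475 × 10^-4) = 0.0104.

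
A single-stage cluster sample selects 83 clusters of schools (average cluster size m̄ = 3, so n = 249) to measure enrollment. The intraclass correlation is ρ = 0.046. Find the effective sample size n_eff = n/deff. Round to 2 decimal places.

228.02

deff = 1 + (3 − 1)·0.046 = 1 + 0.092 = 1.092.
n_eff = 249 / 1.092 = 228.02.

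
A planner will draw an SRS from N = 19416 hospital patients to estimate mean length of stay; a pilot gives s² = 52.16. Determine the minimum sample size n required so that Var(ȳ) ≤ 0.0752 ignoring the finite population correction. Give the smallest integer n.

694

Without fpc, n₀ = s²/D = 52.16/0.0752 = 693.6170.
Rounding up, n = 694.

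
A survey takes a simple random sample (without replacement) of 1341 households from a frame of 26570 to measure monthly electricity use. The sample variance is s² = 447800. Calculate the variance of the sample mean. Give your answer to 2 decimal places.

Under SRS without replacement, Var(ȳ) = (1 − f)·s²/n with f = n/N = 1341/26570 = 0.05047046.
Var(ȳ) = (1 − 0.05047046)·447800/1341 = 0.94952954·333.9299 = 317.07631.

317.08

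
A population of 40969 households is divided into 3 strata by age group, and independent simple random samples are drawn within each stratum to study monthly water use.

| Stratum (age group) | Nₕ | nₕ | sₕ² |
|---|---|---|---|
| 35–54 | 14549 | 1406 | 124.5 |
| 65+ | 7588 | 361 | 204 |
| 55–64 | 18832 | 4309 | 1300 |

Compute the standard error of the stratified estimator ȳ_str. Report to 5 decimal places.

0.27877

Var(ȳ_str) = Σₕ Wₕ²(1 − fₕ)sₕ²/nₕ with Wₕ = Nₕ/N, N = 40969.
35–54: Wₕ = 0.35512217; term = 0.35512217²·(1 − 0.09663894)·124.5/1406 = 0.010087904.
65+: Wₕ = 0.18521321; term = 0.18521321²·(1 − 0.04757512)·204/361 = 0.018462802.
55–64: Wₕ = 0.45966462; term = 0.45966462²·(1 − 0.22881266)·1300/4309 = 0.049159665.
Sum = 0.077710371.
SE = √(0.077710371) = 0.27877.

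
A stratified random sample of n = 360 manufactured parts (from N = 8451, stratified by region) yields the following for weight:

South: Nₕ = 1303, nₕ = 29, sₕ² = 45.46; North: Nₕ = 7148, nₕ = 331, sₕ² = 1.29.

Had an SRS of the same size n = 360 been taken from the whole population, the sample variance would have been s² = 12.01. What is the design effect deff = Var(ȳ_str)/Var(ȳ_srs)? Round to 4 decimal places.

1.2240

Var(ȳ_str) = Σ Wₕ²(1−fₕ)sₕ²/nₕ with Wₕ = Nₕ/8451:
  South: (1303/8451)²·(1−29/1303)·45.46/29 = 0.036435864
  North: (7148/8451)²·(1−331/7148)·1.29/331 = 0.0026590307
  → Var(ȳ_str) = 0.039094895.
Var(ȳ_srs) = (1 − 360/8451)·12.01/360 = 0.031939978.
deff = 0.039094895 / 0.031939978 = 1.2240.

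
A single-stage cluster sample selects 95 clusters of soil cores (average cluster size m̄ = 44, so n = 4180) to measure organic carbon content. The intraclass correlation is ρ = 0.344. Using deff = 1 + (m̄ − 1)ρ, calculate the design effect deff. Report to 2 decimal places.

deff = 1 + (44 − 1)·0.344 = 1 + 14.792 = 15.792.

15.79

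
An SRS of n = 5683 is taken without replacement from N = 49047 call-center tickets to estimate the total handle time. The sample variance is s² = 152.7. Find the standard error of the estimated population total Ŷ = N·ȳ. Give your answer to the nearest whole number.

7560

Var(Ŷ) = N²·Var(ȳ) = N²·(1 − n/N)·s²/n.
f = 5683/49047 = 0.11586845; Var(ȳ) = 0.88413155·152.7/5683 = 0.023756271.
Var(Ŷ) = 49047² · 0.023756271 = 5.7148281 × 10^7.
SE(Ŷ) = √(5.7148281 × 10^7) = 7560.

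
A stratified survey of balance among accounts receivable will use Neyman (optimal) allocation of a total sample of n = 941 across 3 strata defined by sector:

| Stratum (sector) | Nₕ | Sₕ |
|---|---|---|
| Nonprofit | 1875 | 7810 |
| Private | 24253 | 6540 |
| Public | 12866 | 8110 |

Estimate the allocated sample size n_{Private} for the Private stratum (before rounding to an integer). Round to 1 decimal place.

Neyman allocation: nₕ = n·NₕSₕ / Σⱼ NⱼSⱼ.
Σ NⱼSⱼ = 1875·7810 + 24253·6540 + 12866·8110 = 2.7760163 × 10^8.
n_{Private} = 941·24253·6540 / (2.7760163 × 10^8) = 537.7.

537.7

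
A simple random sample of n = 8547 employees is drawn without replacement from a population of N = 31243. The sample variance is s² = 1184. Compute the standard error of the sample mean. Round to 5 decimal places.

Under SRS without replacement, Var(ȳ) = (1 − f)·s²/n with f = n/N = 8547/31243 = 0.27356528.
Var(ȳ) = (1 − 0.27356528)·1184/8547 = 0.72643472·0.13852814 = 0.10063165.
SE(ȳ) = √(0.10063165) = 0.31722.

0.31722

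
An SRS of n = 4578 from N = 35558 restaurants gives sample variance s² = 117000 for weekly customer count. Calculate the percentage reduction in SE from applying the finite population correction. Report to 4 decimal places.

6.6591

f = n/N = 4578/35558 = 0.12874740.
SE_no-fpc = √(s²/n) = 5.0553943; SE_fpc = √((1−f)s²/n) = 4.7187512.
Ratio = √(1−f) = 0.93340913. Reduction = 100·(1 − 0.93340913) = 6.6591%.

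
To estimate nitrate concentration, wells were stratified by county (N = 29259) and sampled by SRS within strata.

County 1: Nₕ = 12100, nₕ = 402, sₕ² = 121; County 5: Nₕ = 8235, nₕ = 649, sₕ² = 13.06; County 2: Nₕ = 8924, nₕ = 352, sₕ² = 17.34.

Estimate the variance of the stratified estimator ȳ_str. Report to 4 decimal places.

Var(ȳ_str) = Σₕ Wₕ²(1 − fₕ)sₕ²/nₕ with Wₕ = Nₕ/N, N = 29259.
County 1: Wₕ = 0.41354797; term = 0.41354797²·(1 − 0.03322314)·121/402 = 0.049766528.
County 5: Wₕ = 0.28145186; term = 0.28145186²·(1 − 0.07880996)·13.06/649 = 0.0014684392.
County 2: Wₕ = 0.30500017; term = 0.30500017²·(1 − 0.03944420)·17.34/352 = 0.0044017887.
Sum = 0.055636756.

0.0556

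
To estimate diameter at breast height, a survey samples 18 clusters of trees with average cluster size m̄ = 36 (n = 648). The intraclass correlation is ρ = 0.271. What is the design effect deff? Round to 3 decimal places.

deff = 1 + (36 − 1)·0.271 = 1 + 9.485 = 10.485.

10.485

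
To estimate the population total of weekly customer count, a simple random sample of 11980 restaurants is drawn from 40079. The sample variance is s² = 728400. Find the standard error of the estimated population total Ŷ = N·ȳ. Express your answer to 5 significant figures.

Var(Ŷ) = N²·Var(ȳ) = N²·(1 − n/N)·s²/n.
f = 11980/40079 = 0.29890965; Var(ȳ) = 0.70109035·728400/11980 = 42.627229.
Var(Ŷ) = 40079² · 42.627229 = 6.8473237 × 10^10.
SE(Ŷ) = √(6.8473237 × 10^10) = 261670.

261670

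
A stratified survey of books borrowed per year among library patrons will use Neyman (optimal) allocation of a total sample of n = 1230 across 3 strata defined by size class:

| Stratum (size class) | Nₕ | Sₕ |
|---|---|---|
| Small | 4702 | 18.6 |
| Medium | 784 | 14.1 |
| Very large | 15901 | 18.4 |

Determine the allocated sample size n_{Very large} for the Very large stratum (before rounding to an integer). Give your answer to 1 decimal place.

920.2

Neyman allocation: nₕ = n·NₕSₕ / Σⱼ NⱼSⱼ.
Σ NⱼSⱼ = 4702·18.6 + 784·14.1 + 15901·18.4 = 391090.
n_{Very large} = 1230·15901·18.4 / 391090 = 920.2.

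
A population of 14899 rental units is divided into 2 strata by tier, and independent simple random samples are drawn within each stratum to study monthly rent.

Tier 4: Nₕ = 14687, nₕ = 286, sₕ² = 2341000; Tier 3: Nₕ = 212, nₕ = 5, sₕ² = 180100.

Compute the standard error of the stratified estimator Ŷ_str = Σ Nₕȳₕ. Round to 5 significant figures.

Var(Ŷ_str) = Σₕ Nₕ²(1 − fₕ)sₕ²/nₕ.
Tier 4: 14687²·(1 − 286/14687)·2341000/286 = 1.7312553 × 10^12.
Tier 3: 212²·(1 − 5/212)·180100/5 = 1.5807017 × 10^9.
Sum = 1.732836 × 10^12.
SE = √(1.732836 × 10^12) = 1.3164 × 10^6.

1.3164 × 10^6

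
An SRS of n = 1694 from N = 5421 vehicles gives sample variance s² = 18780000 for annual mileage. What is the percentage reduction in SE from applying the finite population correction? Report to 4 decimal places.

f = n/N = 1694/5421 = 0.31248847.
SE_no-fpc = √(s²/n) = 105.29096; SE_fpc = √((1−f)s²/n) = 87.303385.
Ratio = √(1−f) = 0.82916315. Reduction = 100·(1 − 0.82916315) = 17.0837%.

17.0837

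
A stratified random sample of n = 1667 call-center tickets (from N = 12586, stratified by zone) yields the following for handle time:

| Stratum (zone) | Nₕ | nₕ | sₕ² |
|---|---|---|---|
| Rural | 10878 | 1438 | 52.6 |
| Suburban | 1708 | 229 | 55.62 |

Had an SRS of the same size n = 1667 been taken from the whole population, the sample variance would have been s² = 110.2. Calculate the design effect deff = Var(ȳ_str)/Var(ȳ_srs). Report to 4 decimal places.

Var(ȳ_str) = Σ Wₕ²(1−fₕ)sₕ²/nₕ with Wₕ = Nₕ/12586:
  Rural: (10878/12586)²·(1−1438/10878)·52.6/1438 = 0.023712233
  Suburban: (1708/12586)²·(1−229/1708)·55.62/229 = 0.003873255
  → Var(ȳ_str) = 0.027585488.
Var(ȳ_srs) = (1 − 1667/12586)·110.2/1667 = 0.057351018.
deff = 0.027585488 / 0.057351018 = 0.4810.

0.4810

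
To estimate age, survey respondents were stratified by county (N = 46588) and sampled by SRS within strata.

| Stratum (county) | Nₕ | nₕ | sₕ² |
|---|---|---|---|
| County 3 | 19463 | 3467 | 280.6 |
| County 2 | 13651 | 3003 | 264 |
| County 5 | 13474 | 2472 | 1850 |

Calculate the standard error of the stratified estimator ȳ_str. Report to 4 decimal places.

0.2619

Var(ȳ_str) = Σₕ Wₕ²(1 − fₕ)sₕ²/nₕ with Wₕ = Nₕ/N, N = 46588.
County 3: Wₕ = 0.41776852; term = 0.41776852²·(1 − 0.17813287)·280.6/3467 = 0.011609322.
County 2: Wₕ = 0.29301537; term = 0.29301537²·(1 − 0.21998388)·264/3003 = 0.0058875278.
County 5: Wₕ = 0.28921611; term = 0.28921611²·(1 − 0.18346445)·1850/2472 = 0.051114405.
Sum = 0.068611255.
SE = √(0.068611255) = 0.2619.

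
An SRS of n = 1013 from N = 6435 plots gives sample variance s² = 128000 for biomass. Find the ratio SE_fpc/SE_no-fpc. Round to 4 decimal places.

f = n/N = 1013/6435 = 0.15742036.
SE_no-fpc = √(s²/n) = 11.240879; SE_fpc = √((1−f)s²/n) = 10.318243.
Ratio = √(1−f) = 0.91792137.

0.9179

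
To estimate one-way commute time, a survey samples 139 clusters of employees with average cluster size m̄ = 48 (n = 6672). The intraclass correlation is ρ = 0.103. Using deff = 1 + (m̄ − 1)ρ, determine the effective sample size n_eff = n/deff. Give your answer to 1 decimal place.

deff = 1 + (48 − 1)·0.103 = 1 + 4.841 = 5.841.
n_eff = 6672 / 5.841 = 1142.3.

1142.3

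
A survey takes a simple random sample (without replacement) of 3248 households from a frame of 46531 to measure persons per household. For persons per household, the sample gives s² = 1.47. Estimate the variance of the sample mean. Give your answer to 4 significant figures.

Under SRS without replacement, Var(ȳ) = (1 − f)·s²/n with f = n/N = 3248/46531 = 0.06980293.
Var(ȳ) = (1 − 0.06980293)·1.47/3248 = 0.93019707·4.5258621 × 10^-4 = 4.2099436 × 10^-4.

4.210 × 10^-4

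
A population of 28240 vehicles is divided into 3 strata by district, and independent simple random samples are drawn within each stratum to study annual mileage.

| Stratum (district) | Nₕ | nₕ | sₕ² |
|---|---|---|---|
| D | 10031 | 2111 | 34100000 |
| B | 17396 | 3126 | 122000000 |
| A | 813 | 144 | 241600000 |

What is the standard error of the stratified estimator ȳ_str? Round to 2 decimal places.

Var(ȳ_str) = Σₕ Wₕ²(1 − fₕ)sₕ²/nₕ with Wₕ = Nₕ/N, N = 28240.
D: Wₕ = 0.35520538; term = 0.35520538²·(1 − 0.21044761)·34100000/2111 = 1609.1857.
B: Wₕ = 0.61600567; term = 0.61600567²·(1 − 0.17969648)·122000000/3126 = 12148.281.
A: Wₕ = 0.02878895; term = 0.02878895²·(1 − 0.17712177)·241600000/144 = 1144.2521.
Sum = 14901.719.
SE = √(14901.719) = 122.07.

122.07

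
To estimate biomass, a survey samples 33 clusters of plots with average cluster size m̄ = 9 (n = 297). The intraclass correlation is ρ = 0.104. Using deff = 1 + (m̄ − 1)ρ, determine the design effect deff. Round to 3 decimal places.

deff = 1 + (9 − 1)·0.104 = 1 + 0.832 = 1.832.

1.832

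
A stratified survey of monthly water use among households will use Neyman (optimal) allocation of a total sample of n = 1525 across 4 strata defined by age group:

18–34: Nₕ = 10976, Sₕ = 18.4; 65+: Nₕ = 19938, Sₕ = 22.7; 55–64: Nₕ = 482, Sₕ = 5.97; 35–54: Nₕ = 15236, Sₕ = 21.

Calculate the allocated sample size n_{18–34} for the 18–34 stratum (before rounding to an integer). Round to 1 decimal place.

315.1

Neyman allocation: nₕ = n·NₕSₕ / Σⱼ NⱼSⱼ.
Σ NⱼSⱼ = 10976·18.4 + 19938·22.7 + 482·5.97 + 15236·21 = 977384.54.
n_{18–34} = 1525·10976·18.4 / 977384.54 = 315.1.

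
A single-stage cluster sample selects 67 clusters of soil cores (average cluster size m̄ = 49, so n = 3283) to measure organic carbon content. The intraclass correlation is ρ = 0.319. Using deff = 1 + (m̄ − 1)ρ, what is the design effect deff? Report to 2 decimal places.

16.31

deff = 1 + (49 − 1)·0.319 = 1 + 15.312 = 16.312.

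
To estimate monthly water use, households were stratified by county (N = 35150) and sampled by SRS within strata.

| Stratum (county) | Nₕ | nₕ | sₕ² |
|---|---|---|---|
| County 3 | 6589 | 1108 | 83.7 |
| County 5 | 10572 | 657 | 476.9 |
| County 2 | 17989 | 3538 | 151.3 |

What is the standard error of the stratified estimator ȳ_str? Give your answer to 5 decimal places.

Var(ȳ_str) = Σₕ Wₕ²(1 − fₕ)sₕ²/nₕ with Wₕ = Nₕ/N, N = 35150.
County 3: Wₕ = 0.18745377; term = 0.18745377²·(1 − 0.16815905)·83.7/1108 = 0.0022080777.
County 5: Wₕ = 0.30076814; term = 0.30076814²·(1 − 0.06214529)·476.9/657 = 0.061583046.
County 2: Wₕ = 0.51177809; term = 0.51177809²·(1 − 0.19667575)·151.3/3538 = 0.0089977799.
Sum = 0.072788904.
SE = √(0.072788904) = 0.26979.

0.26979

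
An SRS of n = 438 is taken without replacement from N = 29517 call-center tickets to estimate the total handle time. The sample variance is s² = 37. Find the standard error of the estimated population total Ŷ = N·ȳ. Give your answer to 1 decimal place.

Var(Ŷ) = N²·Var(ȳ) = N²·(1 − n/N)·s²/n.
f = 438/29517 = 0.01483891; Var(ȳ) = 0.98516109·37/438 = 0.083221371.
Var(Ŷ) = 29517² · 0.083221371 = 7.2506893 × 10^7.
SE(Ŷ) = √(7.2506893 × 10^7) = 8515.1.

8515.1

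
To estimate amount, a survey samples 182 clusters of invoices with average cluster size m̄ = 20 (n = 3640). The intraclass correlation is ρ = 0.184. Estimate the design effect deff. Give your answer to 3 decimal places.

4.496

deff = 1 + (20 − 1)·0.184 = 1 + 3.496 = 4.496.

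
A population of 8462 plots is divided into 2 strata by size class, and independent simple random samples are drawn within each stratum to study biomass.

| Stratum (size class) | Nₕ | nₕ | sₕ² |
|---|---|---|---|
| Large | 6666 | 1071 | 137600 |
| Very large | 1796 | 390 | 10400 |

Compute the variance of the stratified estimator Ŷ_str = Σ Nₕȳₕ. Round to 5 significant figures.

Var(Ŷ_str) = Σₕ Nₕ²(1 − fₕ)sₕ²/nₕ.
Large: 6666²·(1 − 1071/6666)·137600/1071 = 4.7917523 × 10^9.
Very large: 1796²·(1 − 390/1796)·10400/390 = 6.7338027 × 10^7.
Sum = 4.8590903 × 10^9.

4.8591 × 10^9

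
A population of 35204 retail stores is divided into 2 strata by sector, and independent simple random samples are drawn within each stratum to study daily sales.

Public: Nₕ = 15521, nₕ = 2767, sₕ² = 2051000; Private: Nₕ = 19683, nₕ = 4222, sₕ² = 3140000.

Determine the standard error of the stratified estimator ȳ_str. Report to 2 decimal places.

Var(ȳ_str) = Σₕ Wₕ²(1 − fₕ)sₕ²/nₕ with Wₕ = Nₕ/N, N = 35204.
Public: Wₕ = 0.44088740; term = 0.44088740²·(1 − 0.17827460)·2051000/2767 = 118.39642.
Private: Wₕ = 0.55911260; term = 0.55911260²·(1 − 0.21449982)·3140000/4222 = 182.62333.
Sum = 301.01975.
SE = √(301.01975) = 17.35.

17.35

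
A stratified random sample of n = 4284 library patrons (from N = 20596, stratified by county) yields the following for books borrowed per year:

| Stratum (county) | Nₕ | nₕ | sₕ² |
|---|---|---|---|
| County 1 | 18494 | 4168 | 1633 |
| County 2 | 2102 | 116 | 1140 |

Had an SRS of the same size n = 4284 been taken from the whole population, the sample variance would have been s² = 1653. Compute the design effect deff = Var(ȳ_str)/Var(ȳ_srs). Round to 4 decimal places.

Var(ȳ_str) = Σ Wₕ²(1−fₕ)sₕ²/nₕ with Wₕ = Nₕ/20596:
  County 1: (18494/20596)²·(1−4168/18494)·1633/4168 = 0.24470819
  County 2: (2102/20596)²·(1−116/2102)·1140/116 = 0.096714825
  → Var(ȳ_str) = 0.34142302.
Var(ȳ_srs) = (1 − 4284/20596)·1653/4284 = 0.30559604.
deff = 0.34142302 / 0.30559604 = 1.1172.

1.1172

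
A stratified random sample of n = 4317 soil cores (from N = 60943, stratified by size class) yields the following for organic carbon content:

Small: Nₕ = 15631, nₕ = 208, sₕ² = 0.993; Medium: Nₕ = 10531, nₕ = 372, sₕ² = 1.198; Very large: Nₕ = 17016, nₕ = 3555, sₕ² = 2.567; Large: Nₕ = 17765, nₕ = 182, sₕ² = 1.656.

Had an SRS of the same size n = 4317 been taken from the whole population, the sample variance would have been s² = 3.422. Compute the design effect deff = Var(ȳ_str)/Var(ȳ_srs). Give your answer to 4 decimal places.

1.6461

Var(ȳ_str) = Σ Wₕ²(1−fₕ)sₕ²/nₕ with Wₕ = Nₕ/60943:
  Small: (15631/60943)²·(1−208/15631)·0.993/208 = 3.0988024 × 10^-4
  Medium: (10531/60943)²·(1−372/10531)·1.198/372 = 9.2765565 × 10^-5
  Very large: (17016/60943)²·(1−3555/17016)·2.567/3555 = 4.4532124 × 10^-5
  Large: (17765/60943)²·(1−182/17765)·1.656/182 = 7.6524319 × 10^-4
  → Var(ȳ_str) = 0.0012124211.
Var(ȳ_srs) = (1 − 4317/60943)·3.422/4317 = 7.3652927 × 10^-4.
deff = 0.0012124211 / (7.3652927 × 10^-4) = 1.6461.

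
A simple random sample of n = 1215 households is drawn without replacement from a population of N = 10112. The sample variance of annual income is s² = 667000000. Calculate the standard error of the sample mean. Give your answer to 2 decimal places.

694.99

Under SRS without replacement, Var(ȳ) = (1 − f)·s²/n with f = n/N = 1215/10112 = 0.12015427.
Var(ȳ) = (1 − 0.12015427)·667000000/1215 = 0.87984573·548971.19 = 483009.96.
SE(ȳ) = √(483009.96) = 694.99.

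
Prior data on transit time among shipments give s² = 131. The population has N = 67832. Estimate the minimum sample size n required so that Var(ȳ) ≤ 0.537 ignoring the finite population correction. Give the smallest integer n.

Without fpc, n₀ = s²/D = 131/0.537 = 243.9479.
Rounding up, n = 244.

244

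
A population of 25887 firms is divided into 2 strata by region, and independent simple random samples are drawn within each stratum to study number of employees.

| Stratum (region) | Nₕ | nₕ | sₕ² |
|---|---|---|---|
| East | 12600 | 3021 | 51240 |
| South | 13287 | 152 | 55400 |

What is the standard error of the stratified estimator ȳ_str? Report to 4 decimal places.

Var(ȳ_str) = Σₕ Wₕ²(1 − fₕ)sₕ²/nₕ with Wₕ = Nₕ/N, N = 25887.
East: Wₕ = 0.48673079; term = 0.48673079²·(1 − 0.23976190)·51240/3021 = 3.0548203.
South: Wₕ = 0.51326921; term = 0.51326921²·(1 − 0.01143975)·55400/152 = 94.92044.
Sum = 97.97526.
SE = √(97.97526) = 9.8982.

9.8982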